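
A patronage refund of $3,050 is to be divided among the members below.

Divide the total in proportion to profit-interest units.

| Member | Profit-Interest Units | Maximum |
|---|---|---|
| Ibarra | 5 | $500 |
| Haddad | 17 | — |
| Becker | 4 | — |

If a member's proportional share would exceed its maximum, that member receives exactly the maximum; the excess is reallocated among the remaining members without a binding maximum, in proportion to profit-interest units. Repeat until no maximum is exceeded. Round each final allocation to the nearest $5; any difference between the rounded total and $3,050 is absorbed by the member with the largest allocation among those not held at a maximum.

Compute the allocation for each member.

Sum of profit-interest units: 26.
Proportional shares (ignoring caps): Ibarra 586.54; Haddad 1,994.23; Becker 469.23.
Cap binds for Ibarra ($500); remaining pool $2,550 reallocated over remaining profit-interest units 21.
Redistributed shares: Haddad 2,064.29 → $2,065; Becker 485.71 → $485.

Ibarra: $500 · Haddad: $2,065 · Becker: $485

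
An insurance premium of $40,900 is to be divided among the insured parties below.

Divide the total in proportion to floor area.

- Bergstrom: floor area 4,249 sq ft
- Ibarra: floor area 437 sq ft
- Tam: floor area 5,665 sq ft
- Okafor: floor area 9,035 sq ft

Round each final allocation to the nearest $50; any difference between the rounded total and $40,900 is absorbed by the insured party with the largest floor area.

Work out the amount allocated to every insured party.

Bergstrom: $8,950 · Ibarra: $900 · Tam: $11,950 · Okafor: $19,100

Sum of floor area: 19,386.
Raw shares: Bergstrom 4,249/19,386 × $40,900 = 8,964.41; Ibarra 437/19,386 × $40,900 = 921.97; Tam 5,665/19,386 × $40,900 = 11,951.85; Okafor 9,035/19,386 × $40,900 = 19,061.77.
After rounding ($50): Bergstrom $8,950; Ibarra $900; Tam $11,950; Okafor $19,050. Sum = $40,850.
Difference $40,900 − $40,850 = +$50 applied to largest floor area (Okafor): Okafor becomes $19,100.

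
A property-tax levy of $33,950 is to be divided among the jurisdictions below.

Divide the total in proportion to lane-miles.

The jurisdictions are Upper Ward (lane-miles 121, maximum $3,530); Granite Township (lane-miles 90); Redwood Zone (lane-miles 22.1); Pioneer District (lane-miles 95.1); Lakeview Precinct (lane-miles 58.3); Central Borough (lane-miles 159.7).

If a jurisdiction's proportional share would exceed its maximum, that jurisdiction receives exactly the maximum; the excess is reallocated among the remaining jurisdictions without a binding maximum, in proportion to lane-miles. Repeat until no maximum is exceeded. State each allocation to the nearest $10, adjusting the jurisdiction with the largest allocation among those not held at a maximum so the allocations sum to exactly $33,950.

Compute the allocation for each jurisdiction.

Upper Ward: $3,530; Granite Township: $6,440; Redwood Zone: $1,580; Pioneer District: $6,800; Lakeview Precinct: $4,170; Central Borough: $11,430

Total lane-miles = 546.2.
Pro-rata shares before constraints: Upper Ward 7,520.96; Granite Township 5,594.10; Redwood Zone 1,373.66; Pioneer District 5,911.10; Lakeview Precinct 3,623.74; Central Borough 9,926.43.
Capped: Upper Ward ($3,530); balance $30,420 reallocated over remaining lane-miles 425.2.
Shares after redistribution: Granite Township 6,438.85 → $6,440; Redwood Zone 1,581.10 → $1,580; Pioneer District 6,803.72 → $6,800; Lakeview Precinct 4,170.95 → $4,170; Central Borough 11,425.39 → $11,430.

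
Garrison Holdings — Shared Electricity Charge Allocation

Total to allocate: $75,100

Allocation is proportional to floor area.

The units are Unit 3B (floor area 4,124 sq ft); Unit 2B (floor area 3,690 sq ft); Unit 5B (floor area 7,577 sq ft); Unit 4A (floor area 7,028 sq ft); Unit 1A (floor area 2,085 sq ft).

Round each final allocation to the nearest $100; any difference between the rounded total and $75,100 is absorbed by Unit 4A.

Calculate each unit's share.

Unit 3B: $12,600 · Unit 2B: $11,300 · Unit 5B: $23,200 · Unit 4A: $21,600 · Unit 1A: $6,400

Total floor area = 24,504.
Pro-rata amounts: Unit 3B 4,124/24,504 × $75,100 = 12,639.26; Unit 2B 3,690/24,504 × $75,100 = 11,309.13; Unit 5B 7,577/24,504 × $75,100 = 23,222.03; Unit 4A 7,028/24,504 × $75,100 = 21,539.45; Unit 1A 2,085/24,504 × $75,100 = 6,390.12.
After rounding ($100): Unit 3B $12,600; Unit 2B $11,300; Unit 5B $23,200; Unit 4A $21,500; Unit 1A $6,400. Sum = $75,000.
Difference $75,100 − $75,000 = +$100 applied to Unit 4A: Unit 4A becomes $21,600.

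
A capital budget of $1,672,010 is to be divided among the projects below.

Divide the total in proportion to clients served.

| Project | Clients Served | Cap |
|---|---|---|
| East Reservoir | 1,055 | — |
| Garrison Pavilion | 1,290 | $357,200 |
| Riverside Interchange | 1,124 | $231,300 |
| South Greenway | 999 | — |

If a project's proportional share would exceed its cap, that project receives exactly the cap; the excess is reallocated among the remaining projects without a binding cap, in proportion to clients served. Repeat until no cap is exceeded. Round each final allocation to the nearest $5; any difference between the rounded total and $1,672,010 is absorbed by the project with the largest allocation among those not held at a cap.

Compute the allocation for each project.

East Reservoir: $556,525 · Garrison Pavilion: $357,200 · Riverside Interchange: $231,300 · South Greenway: $526,985

Clients served total: 4,468.
Unconstrained shares: East Reservoir 394,800.93; Garrison Pavilion 482,742.37; Riverside Interchange 420,622.03; South Greenway 373,844.67.
Capped: Garrison Pavilion ($357,200), Riverside Interchange ($231,300); balance $1,083,510 reallocated over remaining clients served 2,054.
Redistributed shares: East Reservoir 556,525.34 → $556,525; South Greenway 526,984.66 → $526,985.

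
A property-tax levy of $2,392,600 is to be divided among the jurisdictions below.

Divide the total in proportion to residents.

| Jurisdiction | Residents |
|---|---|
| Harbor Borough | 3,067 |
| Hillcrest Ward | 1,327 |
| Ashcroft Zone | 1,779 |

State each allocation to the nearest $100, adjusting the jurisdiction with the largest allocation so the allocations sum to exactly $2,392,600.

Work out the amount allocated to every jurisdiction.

Combined residents = 6,173.
Unrounded shares: Harbor Borough 3,067/6,173 × $2,392,600 = 1,188,741.97; Hillcrest Ward 1,327/6,173 × $2,392,600 = 514,333.42; Ashcroft Zone 1,779/6,173 × $2,392,600 = 689,524.61.
At nearest $100: Harbor Borough $1,188,700; Hillcrest Ward $514,300; Ashcroft Zone $689,500. Sum = $2,392,500.
Difference $2,392,600 − $2,392,500 = +$100 applied to largest allocation (Harbor Borough): Harbor Borough becomes $1,188,800.

Harbor Borough: $1,188,800 · Hillcrest Ward: $514,300 · Ashcroft Zone: $689,500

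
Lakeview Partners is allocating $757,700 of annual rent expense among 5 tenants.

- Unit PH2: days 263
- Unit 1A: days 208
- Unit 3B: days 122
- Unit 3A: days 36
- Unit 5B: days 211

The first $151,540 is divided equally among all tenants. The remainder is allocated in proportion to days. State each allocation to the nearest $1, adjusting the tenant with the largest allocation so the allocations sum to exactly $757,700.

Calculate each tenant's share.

First tranche $151,540 split equally: $30,308 each.
Remainder $606,160 by days (total 840): Unit PH2 189,785.81 → $189,786; Unit 1A 150,096.76 → $150,097; Unit 3B 88,037.52 → $88,038; Unit 3A 25,978.29 → $25,978; Unit 5B 152,261.62 → $152,262.
Rounding difference −$1 on remainder applied to Unit PH2.
Totals: Unit PH2 $30,308 + $189,785 = $220,093; Unit 1A $30,308 + $150,097 = $180,405; Unit 3B $30,308 + $88,038 = $118,346; Unit 3A $30,308 + $25,978 = $56,286; Unit 5B $30,308 + $152,262 = $182,570.

Unit PH2: $220,093 · Unit 1A: $180,405 · Unit 3B: $118,346 · Unit 3A: $56,286 · Unit 5B: $182,570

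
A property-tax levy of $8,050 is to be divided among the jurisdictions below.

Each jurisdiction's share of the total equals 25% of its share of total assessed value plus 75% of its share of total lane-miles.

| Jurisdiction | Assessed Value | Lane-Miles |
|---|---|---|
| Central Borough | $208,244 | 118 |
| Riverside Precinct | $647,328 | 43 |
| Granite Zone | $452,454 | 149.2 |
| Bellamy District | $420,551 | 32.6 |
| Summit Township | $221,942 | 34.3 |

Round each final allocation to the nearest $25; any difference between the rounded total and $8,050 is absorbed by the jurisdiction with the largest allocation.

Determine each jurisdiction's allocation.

Central Borough: $2,100 | Riverside Precinct: $1,350 | Granite Zone: $2,875 | Bellamy District: $950 | Summit Township: $775

Assessed value total 1,950,519; lane-miles total 377.1.
Blended shares (25% assessed value + 75% lane-miles): Central Borough 0.2614; Riverside Precinct 0.1685; Granite Zone 0.3547; Bellamy District 0.1187; Summit Township 0.0967.
Raw shares: Central Borough 2,104.08; Riverside Precinct 1,356.34; Granite Zone 2,855.57; Bellamy District 955.85; Summit Township 778.15.
Rounded to nearest $25: Central Borough $2,100; Riverside Precinct $1,350; Granite Zone $2,850; Bellamy District $950; Summit Township $775. Sum = $8,025.
Difference $8,050 − $8,025 = +$25 applied to largest allocation (Granite Zone): Granite Zone becomes $2,875.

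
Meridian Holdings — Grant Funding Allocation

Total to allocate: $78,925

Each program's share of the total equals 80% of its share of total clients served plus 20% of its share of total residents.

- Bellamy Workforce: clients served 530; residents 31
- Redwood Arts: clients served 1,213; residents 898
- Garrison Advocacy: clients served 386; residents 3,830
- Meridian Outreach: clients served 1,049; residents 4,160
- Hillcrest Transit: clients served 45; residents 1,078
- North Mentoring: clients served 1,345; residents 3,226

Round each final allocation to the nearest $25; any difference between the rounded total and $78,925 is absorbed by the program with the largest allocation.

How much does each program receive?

Clients served total 4,568; residents total 13,223.
Blended shares (80% clients served + 20% residents): Bellamy Workforce 0.0933; Redwood Arts 0.2260; Garrison Advocacy 0.1255; Meridian Outreach 0.2466; Hillcrest Transit 0.0242; North Mentoring 0.2843.
Proportional shares: Bellamy Workforce 7,362.79; Redwood Arts 17,838.37; Garrison Advocacy 9,907.46; Meridian Outreach 19,465.55; Hillcrest Transit 1,908.87; North Mentoring 22,441.96.
After rounding ($25): Bellamy Workforce $7,375; Redwood Arts $17,850; Garrison Advocacy $9,900; Meridian Outreach $19,475; Hillcrest Transit $1,900; North Mentoring $22,450. Sum = $78,950.
Difference $78,925 − $78,950 = −$25 applied to largest allocation (North Mentoring): North Mentoring becomes $22,425.

Bellamy Workforce: $7,375 | Redwood Arts: $17,850 | Garrison Advocacy: $9,900 | Meridian Outreach: $19,475 | Hillcrest Transit: $1,900 | North Mentoring: $22,425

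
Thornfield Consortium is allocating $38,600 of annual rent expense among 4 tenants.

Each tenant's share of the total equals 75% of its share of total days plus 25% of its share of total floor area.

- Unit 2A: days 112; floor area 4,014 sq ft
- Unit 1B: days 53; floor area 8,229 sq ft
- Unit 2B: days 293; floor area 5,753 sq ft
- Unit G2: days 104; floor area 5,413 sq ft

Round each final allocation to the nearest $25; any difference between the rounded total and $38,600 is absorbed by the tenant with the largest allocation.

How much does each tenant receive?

Days total 562; floor area total 23,409.
Blended shares (75% days + 25% floor area): Unit 2A 0.1923; Unit 1B 0.1586; Unit 2B 0.4525; Unit G2 0.1966.
Raw shares: Unit 2A 7,424.10; Unit 1B 6,122.44; Unit 2B 17,464.74; Unit G2 7,588.72.
After rounding ($25): Unit 2A $7,425; Unit 1B $6,125; Unit 2B $17,475; Unit G2 $7,600. Sum = $38,625.
Difference $38,600 − $38,625 = −$25 applied to largest allocation (Unit 2B): Unit 2B becomes $17,450.

Unit 2A: $7,425; Unit 1B: $6,125; Unit 2B: $17,450; Unit G2: $7,600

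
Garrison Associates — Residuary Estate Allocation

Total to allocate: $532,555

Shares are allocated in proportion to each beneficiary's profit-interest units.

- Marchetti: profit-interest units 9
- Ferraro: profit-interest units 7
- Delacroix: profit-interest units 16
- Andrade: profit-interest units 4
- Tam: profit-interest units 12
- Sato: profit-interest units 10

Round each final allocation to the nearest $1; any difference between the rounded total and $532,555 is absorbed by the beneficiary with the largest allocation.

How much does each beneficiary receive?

Profit-interest units total: 58.
Unrounded shares: Marchetti 9/58 × $532,555 = 82,637.84; Ferraro 7/58 × $532,555 = 64,273.88; Delacroix 16/58 × $532,555 = 146,911.72; Andrade 4/58 × $532,555 = 36,727.93; Tam 12/58 × $532,555 = 110,183.79; Sato 10/58 × $532,555 = 91,819.83.
At nearest $1: Marchetti $82,638; Ferraro $64,274; Delacroix $146,912; Andrade $36,728; Tam $110,184; Sato $91,820. Sum = $532,556.
Difference $532,555 − $532,556 = −$1 applied to largest allocation (Delacroix): Delacroix becomes $146,911.

Marchetti: $82,638 · Ferraro: $64,274 · Delacroix: $146,911 · Andrade: $36,728 · Tam: $110,184 · Sato: $91,820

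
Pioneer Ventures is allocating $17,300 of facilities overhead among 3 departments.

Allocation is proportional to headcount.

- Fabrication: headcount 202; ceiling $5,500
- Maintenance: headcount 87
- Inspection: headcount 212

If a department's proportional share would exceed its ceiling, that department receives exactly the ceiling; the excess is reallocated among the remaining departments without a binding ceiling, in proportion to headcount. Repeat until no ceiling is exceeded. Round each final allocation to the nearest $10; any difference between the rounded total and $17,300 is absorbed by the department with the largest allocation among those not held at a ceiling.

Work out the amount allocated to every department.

Sum of headcount: 501.
Unconstrained shares: Fabrication 6,975.25; Maintenance 3,004.19; Inspection 7,320.56.
Held at cap: Fabrication ($5,500); remaining pool $11,800 reallocated over remaining headcount 299.
Redistributed shares: Maintenance 3,433.44 → $3,430; Inspection 8,366.56 → $8,370.

Fabrication: $5,500 · Maintenance: $3,430 · Inspection: $8,370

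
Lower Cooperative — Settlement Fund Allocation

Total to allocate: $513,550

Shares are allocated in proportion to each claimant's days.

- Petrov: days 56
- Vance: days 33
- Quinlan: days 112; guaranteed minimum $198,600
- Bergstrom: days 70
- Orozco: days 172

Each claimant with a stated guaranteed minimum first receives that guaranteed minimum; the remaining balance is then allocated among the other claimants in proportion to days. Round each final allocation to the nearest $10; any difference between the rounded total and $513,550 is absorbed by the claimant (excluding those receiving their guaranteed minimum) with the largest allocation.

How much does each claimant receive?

Petrov: $53,280; Vance: $31,400; Quinlan: $198,600; Bergstrom: $66,610; Orozco: $163,660

Minimums first: Quinlan $198,600. Residual $314,950.
Residual split over remaining days 331: Petrov 53,284.59 → $53,280; Vance 31,399.85 → $31,400; Bergstrom 66,605.74 → $66,610; Orozco 163,659.82 → $163,660.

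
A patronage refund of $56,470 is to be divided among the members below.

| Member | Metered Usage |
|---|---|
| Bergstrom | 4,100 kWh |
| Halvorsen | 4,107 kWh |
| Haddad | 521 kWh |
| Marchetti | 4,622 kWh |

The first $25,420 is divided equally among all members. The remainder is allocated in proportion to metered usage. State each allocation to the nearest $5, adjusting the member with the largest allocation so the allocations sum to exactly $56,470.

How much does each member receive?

Bergstrom: $15,890; Halvorsen: $15,905; Haddad: $7,565; Marchetti: $17,110

First tranche $25,420 split equally: $6,355 each.
Remainder $31,050 by metered usage (total 13,350): Bergstrom 9,535.96 → $9,535; Halvorsen 9,552.24 → $9,550; Haddad 1,211.76 → $1,210; Marchetti 10,750.04 → $10,750.
Rounding difference +$5 on remainder applied to Marchetti.
Totals: Bergstrom $6,355 + $9,535 = $15,890; Halvorsen $6,355 + $9,550 = $15,905; Haddad $6,355 + $1,210 = $7,565; Marchetti $6,355 + $10,755 = $17,110.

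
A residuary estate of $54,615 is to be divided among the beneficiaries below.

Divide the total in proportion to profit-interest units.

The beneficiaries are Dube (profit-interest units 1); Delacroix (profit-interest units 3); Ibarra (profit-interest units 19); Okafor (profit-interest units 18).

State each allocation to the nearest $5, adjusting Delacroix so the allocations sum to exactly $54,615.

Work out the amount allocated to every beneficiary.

Total profit-interest units = 41.
Raw shares: Dube 1/41 × $54,615 = 1,332.07; Delacroix 3/41 × $54,615 = 3,996.22; Ibarra 19/41 × $54,615 = 25,309.39; Okafor 18/41 × $54,615 = 23,977.32.
Rounded to nearest $5: Dube $1,330; Delacroix $3,995; Ibarra $25,310; Okafor $23,975. Sum = $54,610.
Difference $54,615 − $54,610 = +$5 applied to Delacroix: Delacroix becomes $4,000.

Dube: $1,330 | Delacroix: $4,000 | Ibarra: $25,310 | Okafor: $23,975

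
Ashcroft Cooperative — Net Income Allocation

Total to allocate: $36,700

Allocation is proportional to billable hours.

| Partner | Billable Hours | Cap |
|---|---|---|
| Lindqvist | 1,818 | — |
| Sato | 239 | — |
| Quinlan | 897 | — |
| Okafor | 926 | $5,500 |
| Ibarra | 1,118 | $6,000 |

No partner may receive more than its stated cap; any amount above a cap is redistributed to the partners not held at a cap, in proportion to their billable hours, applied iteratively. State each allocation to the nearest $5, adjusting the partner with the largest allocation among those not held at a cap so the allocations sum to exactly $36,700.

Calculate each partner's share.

Lindqvist: $15,510; Sato: $2,040; Quinlan: $7,650; Okafor: $5,500; Ibarra: $6,000

Total billable hours = 4,998.
Unconstrained shares: Lindqvist 13,349.46; Sato 1,754.96; Quinlan 6,586.61; Okafor 6,799.56; Ibarra 8,209.40.
Cap binds for Okafor ($5,500), Ibarra ($6,000); remaining pool $25,200 reallocated over remaining billable hours 2,954.
Redistributed shares: Lindqvist 15,509.00 → $15,510; Sato 2,038.86 → $2,040; Quinlan 7,652.13 → $7,650.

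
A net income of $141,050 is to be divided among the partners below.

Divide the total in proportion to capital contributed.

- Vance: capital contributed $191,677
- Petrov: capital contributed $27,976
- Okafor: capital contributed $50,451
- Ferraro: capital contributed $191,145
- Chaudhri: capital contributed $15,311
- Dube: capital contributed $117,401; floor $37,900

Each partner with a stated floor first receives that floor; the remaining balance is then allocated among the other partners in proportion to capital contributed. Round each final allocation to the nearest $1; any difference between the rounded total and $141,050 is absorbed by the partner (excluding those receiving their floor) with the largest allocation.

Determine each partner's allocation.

Guaranteed amounts: Dube $37,900. Balance $103,150.
Balance split over remaining capital contributed 476,560: Vance 41,487.92 → $41,488; Petrov 6,055.32 → $6,055; Okafor 10,919.97 → $10,920; Ferraro 41,372.77 → $41,373; Chaudhri 3,314.02 → $3,314.

Vance: $41,488 | Petrov: $6,055 | Okafor: $10,920 | Ferraro: $41,373 | Chaudhri: $3,314 | Dube: $37,900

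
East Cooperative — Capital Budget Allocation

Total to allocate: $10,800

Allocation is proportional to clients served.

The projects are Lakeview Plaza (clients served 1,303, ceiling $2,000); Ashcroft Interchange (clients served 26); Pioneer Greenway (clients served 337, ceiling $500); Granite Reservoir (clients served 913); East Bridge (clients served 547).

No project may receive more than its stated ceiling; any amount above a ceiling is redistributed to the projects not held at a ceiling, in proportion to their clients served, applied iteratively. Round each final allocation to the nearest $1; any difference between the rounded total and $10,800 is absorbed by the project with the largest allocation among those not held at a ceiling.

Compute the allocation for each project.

Lakeview Plaza: $2,000; Ashcroft Interchange: $145; Pioneer Greenway: $500; Granite Reservoir: $5,100; East Bridge: $3,055

Sum of clients served: 3,126.
Unconstrained shares: Lakeview Plaza 4,501.73; Ashcroft Interchange 89.83; Pioneer Greenway 1,164.30; Granite Reservoir 3,154.32; East Bridge 1,889.83.
Held at cap: Lakeview Plaza ($2,000), Pioneer Greenway ($500); balance $8,300 reallocated over remaining clients served 1,486.
Remaining shares: Ashcroft Interchange 145.22 → $145; Granite Reservoir 5,099.53 → $5,100; East Bridge 3,055.25 → $3,055.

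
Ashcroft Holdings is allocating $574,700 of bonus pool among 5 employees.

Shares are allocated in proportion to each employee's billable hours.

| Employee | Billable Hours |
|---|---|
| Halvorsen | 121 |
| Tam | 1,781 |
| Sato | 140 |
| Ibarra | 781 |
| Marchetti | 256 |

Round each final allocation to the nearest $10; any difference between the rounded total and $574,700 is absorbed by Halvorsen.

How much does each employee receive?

Sum of billable hours: 3,079.
Proportional shares: Halvorsen 121/3,079 × $574,700 = 22,584.83; Tam 1,781/3,079 × $574,700 = 332,426.34; Sato 140/3,079 × $574,700 = 26,131.21; Ibarra 781/3,079 × $574,700 = 145,774.83; Marchetti 256/3,079 × $574,700 = 47,782.79.
After rounding ($10): Halvorsen $22,580; Tam $332,430; Sato $26,130; Ibarra $145,770; Marchetti $47,780. Sum = $574,690.
Difference $574,700 − $574,690 = +$10 applied to Halvorsen: Halvorsen becomes $22,590.

Halvorsen: $22,590 | Tam: $332,430 | Sato: $26,130 | Ibarra: $145,770 | Marchetti: $47,780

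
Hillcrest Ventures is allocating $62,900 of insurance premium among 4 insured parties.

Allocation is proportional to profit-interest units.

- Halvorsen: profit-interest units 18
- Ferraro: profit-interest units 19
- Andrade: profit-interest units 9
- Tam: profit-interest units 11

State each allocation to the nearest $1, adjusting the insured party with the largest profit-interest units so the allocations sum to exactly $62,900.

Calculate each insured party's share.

Combined profit-interest units = 57.
Unrounded shares: Halvorsen 18/57 × $62,900 = 19,863.16; Ferraro 19/57 × $62,900 = 20,966.67; Andrade 9/57 × $62,900 = 9,931.58; Tam 11/57 × $62,900 = 12,138.60.
Rounded to nearest $1: Halvorsen $19,863; Ferraro $20,967; Andrade $9,932; Tam $12,139. Sum = $62,901.
Difference $62,900 − $62,901 = −$1 applied to largest profit-interest units (Ferraro): Ferraro becomes $20,966.

Halvorsen: $19,863 | Ferraro: $20,966 | Andrade: $9,932 | Tam: $12,139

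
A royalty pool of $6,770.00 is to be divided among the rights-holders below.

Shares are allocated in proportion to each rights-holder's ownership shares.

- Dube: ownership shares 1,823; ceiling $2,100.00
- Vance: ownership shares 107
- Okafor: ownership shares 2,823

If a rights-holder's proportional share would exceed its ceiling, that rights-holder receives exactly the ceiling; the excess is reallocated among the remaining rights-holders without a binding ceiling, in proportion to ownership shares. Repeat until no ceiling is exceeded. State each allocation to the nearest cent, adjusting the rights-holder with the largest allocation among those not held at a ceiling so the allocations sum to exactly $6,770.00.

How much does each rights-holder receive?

Dube: $2,100.00 · Vance: $170.54 · Okafor: $4,499.46

Total ownership shares = 4,753.
Pro-rata shares before constraints: Dube 2,596.6148; Vance 152.4069; Okafor 4,020.9783.
Cap binds for Dube ($2,100.00); residual $4,670.00 reallocated over remaining ownership shares 2,930.
Shares after redistribution: Vance 170.5427 → $170.54; Okafor 4,499.4573 → $4,499.46.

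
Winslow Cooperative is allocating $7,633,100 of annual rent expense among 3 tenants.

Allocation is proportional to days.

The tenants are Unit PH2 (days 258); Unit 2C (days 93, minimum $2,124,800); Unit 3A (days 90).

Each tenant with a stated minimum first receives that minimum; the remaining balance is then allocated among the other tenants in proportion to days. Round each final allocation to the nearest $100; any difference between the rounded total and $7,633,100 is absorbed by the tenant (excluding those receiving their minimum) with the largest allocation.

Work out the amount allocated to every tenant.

Unit PH2: $4,083,700 | Unit 2C: $2,124,800 | Unit 3A: $1,424,600

Fund the minimums — Unit 2C $2,124,800. Remaining pool $5,508,300.
Remaining pool split over remaining days 348: Unit PH2 4,083,739.66 → $4,083,700; Unit 3A 1,424,560.34 → $1,424,600.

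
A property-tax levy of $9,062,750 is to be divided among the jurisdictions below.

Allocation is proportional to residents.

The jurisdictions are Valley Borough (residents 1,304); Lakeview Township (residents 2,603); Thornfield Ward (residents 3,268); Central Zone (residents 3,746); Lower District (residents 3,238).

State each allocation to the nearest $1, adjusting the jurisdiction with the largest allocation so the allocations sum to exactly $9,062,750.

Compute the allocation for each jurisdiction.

Valley Borough: $834,651; Lakeview Township: $1,666,102; Thornfield Ward: $2,091,748; Central Zone: $2,397,703; Lower District: $2,072,546

Residents total: 14,159.
Raw shares: Valley Borough 1,304/14,159 × $9,062,750 = 834,651.18; Lakeview Township 2,603/14,159 × $9,062,750 = 1,666,102.00; Thornfield Ward 3,268/14,159 × $9,062,750 = 2,091,748.499; Central Zone 3,746/14,159 × $9,062,750 = 2,397,701.92; Lower District 3,238/14,159 × $9,062,750 = 2,072,546.40.
After rounding ($1): Valley Borough $834,651; Lakeview Township $1,666,102; Thornfield Ward $2,091,748; Central Zone $2,397,702; Lower District $2,072,546. Sum = $9,062,749.
Difference $9,062,750 − $9,062,749 = +$1 applied to largest allocation (Central Zone): Central Zone becomes $2,397,703.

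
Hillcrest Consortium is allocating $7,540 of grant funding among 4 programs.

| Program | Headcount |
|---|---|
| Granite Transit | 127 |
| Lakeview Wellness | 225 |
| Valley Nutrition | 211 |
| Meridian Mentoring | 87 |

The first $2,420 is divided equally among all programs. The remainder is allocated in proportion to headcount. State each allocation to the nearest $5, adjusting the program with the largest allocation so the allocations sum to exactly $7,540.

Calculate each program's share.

Equal tier: $2,420 ÷ 4 = $605 apiece.
Remainder $5,120 by headcount (total 650): Granite Transit 1,000.37 → $1,000; Lakeview Wellness 1,772.31 → $1,770; Valley Nutrition 1,662.03 → $1,660; Meridian Mentoring 685.29 → $685.
Rounding difference +$5 on remainder applied to Lakeview Wellness.
Totals: Granite Transit $605 + $1,000 = $1,605; Lakeview Wellness $605 + $1,775 = $2,380; Valley Nutrition $605 + $1,660 = $2,265; Meridian Mentoring $605 + $685 = $1,290.

Granite Transit: $1,605 | Lakeview Wellness: $2,380 | Valley Nutrition: $2,265 | Meridian Mentoring: $1,290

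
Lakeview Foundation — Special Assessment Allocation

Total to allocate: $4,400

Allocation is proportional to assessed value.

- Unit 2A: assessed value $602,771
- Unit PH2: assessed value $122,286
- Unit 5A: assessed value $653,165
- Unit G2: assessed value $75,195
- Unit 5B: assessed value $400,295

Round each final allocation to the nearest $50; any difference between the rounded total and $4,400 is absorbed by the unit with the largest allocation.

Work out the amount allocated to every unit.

Total assessed value = 1,853,712.
Raw shares: Unit 2A 602,771/1,853,712 × $4,400 = 1,430.75; Unit PH2 122,286/1,853,712 × $4,400 = 290.26; Unit 5A 653,165/1,853,712 × $4,400 = 1,550.36; Unit G2 75,195/1,853,712 × $4,400 = 178.48; Unit 5B 400,295/1,853,712 × $4,400 = 950.15.
At nearest $50: Unit 2A $1,450; Unit PH2 $300; Unit 5A $1,550; Unit G2 $200; Unit 5B $950. Sum = $4,450.
Difference $4,400 − $4,450 = −$50 applied to largest allocation (Unit 5A): Unit 5A becomes $1,500.

Unit 2A: $1,450 · Unit PH2: $300 · Unit 5A: $1,500 · Unit G2: $200 · Unit 5B: $950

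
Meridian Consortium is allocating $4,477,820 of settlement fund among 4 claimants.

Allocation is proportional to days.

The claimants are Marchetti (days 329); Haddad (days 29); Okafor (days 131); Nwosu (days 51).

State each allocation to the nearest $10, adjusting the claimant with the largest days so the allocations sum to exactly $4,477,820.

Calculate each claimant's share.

Combined days = 329 + 29 + 131 + 51 = 540.
Unrounded shares: Marchetti 2,728,153.30; Haddad 240,475.52; Okafor 1,086,285.96; Nwosu 422,905.22.
At nearest $10: Marchetti $2,728,150; Haddad $240,480; Okafor $1,086,290; Nwosu $422,910. Sum = $4,477,830.
Difference $4,477,820 − $4,477,830 = −$10 applied to largest days (Marchetti): Marchetti becomes $2,728,140.

Marchetti: $2,728,140; Haddad: $240,480; Okafor: $1,086,290; Nwosu: $422,910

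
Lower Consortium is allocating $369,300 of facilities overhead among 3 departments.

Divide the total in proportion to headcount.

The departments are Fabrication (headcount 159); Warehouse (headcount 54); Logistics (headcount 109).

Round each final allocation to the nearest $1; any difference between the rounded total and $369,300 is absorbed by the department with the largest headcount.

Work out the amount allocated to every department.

Fabrication: $182,357 · Warehouse: $61,932 · Logistics: $125,011

Headcount total: 159 + 54 + 109 = 322.
Proportional shares: Fabrication 182,356.21; Warehouse 61,932.30; Logistics 125,011.49.
At nearest $1: Fabrication $182,356; Warehouse $61,932; Logistics $125,011. Sum = $369,299.
Difference $369,300 − $369,299 = +$1 applied to largest headcount (Fabrication): Fabrication becomes $182,357.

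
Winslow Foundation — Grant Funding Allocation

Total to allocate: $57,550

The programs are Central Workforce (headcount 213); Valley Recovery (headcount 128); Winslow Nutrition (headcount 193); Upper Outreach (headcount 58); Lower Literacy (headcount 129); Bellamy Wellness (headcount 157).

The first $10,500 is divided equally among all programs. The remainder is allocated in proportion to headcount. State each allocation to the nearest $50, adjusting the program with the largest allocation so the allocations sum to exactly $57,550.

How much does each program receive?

$10,500 shared equally gives $1,750 per program.
Remainder $47,050 by headcount (total 878): Central Workforce 11,414.18 → $11,400; Valley Recovery 6,859.23 → $6,850; Winslow Nutrition 10,342.43 → $10,350; Upper Outreach 3,108.09 → $3,100; Lower Literacy 6,912.81 → $6,900; Bellamy Wellness 8,413.27 → $8,400.
Rounding difference +$50 on remainder applied to Central Workforce.
Totals: Central Workforce $1,750 + $11,450 = $13,200; Valley Recovery $1,750 + $6,850 = $8,600; Winslow Nutrition $1,750 + $10,350 = $12,100; Upper Outreach $1,750 + $3,100 = $4,850; Lower Literacy $1,750 + $6,900 = $8,650; Bellamy Wellness $1,750 + $8,400 = $10,150.

Central Workforce: $13,200 | Valley Recovery: $8,600 | Winslow Nutrition: $12,100 | Upper Outreach: $4,850 | Lower Literacy: $8,650 | Bellamy Wellness: $10,150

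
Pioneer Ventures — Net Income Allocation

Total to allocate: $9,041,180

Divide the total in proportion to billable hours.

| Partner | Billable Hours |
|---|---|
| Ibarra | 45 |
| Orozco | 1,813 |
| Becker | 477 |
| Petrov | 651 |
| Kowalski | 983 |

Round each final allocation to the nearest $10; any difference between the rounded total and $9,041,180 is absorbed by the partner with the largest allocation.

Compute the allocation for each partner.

Sum of billable hours: 3,969.
Pro-rata amounts: Ibarra 45/3,969 × $9,041,180 = 102,507.71; Orozco 1,813/3,969 × $9,041,180 = 4,129,921.73; Becker 477/3,969 × $9,041,180 = 1,086,581.72; Petrov 651/3,969 × $9,041,180 = 1,482,944.87; Kowalski 983/3,969 × $9,041,180 = 2,239,223.97.
At nearest $10: Ibarra $102,510; Orozco $4,129,920; Becker $1,086,580; Petrov $1,482,940; Kowalski $2,239,220. Sum = $9,041,170.
Difference $9,041,180 − $9,041,170 = +$10 applied to largest allocation (Orozco): Orozco becomes $4,129,930.

Ibarra: $102,510 · Orozco: $4,129,930 · Becker: $1,086,580 · Petrov: $1,482,940 · Kowalski: $2,239,220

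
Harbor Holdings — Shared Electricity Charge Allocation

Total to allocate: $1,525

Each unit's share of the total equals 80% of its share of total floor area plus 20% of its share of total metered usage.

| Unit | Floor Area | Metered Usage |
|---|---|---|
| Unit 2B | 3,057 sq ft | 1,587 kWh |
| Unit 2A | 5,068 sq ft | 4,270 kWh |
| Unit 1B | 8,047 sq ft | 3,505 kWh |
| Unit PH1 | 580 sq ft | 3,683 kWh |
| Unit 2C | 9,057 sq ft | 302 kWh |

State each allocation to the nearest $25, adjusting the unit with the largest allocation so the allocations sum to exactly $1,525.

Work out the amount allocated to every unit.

Unit 2B: $175; Unit 2A: $325; Unit 1B: $500; Unit PH1: $100; Unit 2C: $425

Totals — floor area 25,809, metered usage 13,347.
Composite weights (80% floor area + 20% metered usage): Unit 2B 0.1185; Unit 2A 0.2211; Unit 1B 0.3020; Unit PH1 0.0732; Unit 2C 0.2853.
Pro-rata amounts: Unit 2B 180.77; Unit 2A 337.14; Unit 1B 460.48; Unit PH1 111.58; Unit 2C 435.03.
After rounding ($25): Unit 2B $175; Unit 2A $325; Unit 1B $450; Unit PH1 $100; Unit 2C $425. Sum = $1,475.
Difference $1,525 − $1,475 = +$50 applied to largest allocation (Unit 1B): Unit 1B becomes $500.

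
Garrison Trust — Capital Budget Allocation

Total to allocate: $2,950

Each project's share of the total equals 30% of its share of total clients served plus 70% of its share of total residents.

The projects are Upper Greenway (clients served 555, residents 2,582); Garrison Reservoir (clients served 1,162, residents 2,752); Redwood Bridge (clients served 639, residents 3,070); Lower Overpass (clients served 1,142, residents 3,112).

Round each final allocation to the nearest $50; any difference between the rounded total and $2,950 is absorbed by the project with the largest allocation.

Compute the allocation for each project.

Upper Greenway: $600 | Garrison Reservoir: $800 | Redwood Bridge: $700 | Lower Overpass: $850

Clients served total 3,498; residents total 11,516.
Composite weights (30% clients served + 70% residents): Upper Greenway 0.2045; Garrison Reservoir 0.2669; Redwood Bridge 0.2414; Lower Overpass 0.2871.
Unrounded shares: Upper Greenway 603.41; Garrison Reservoir 787.46; Redwood Bridge 712.17; Lower Overpass 846.96.
Rounded to nearest $50: Upper Greenway $600; Garrison Reservoir $800; Redwood Bridge $700; Lower Overpass $850. Sum = $2,950.
No rounding difference to absorb.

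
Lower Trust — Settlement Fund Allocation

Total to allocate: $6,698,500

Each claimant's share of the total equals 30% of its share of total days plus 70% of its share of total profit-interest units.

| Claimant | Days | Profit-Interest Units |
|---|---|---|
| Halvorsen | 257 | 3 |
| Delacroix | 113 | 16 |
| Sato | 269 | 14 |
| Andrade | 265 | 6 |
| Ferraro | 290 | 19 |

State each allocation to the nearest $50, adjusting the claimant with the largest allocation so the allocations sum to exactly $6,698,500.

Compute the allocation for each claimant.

Totals — days 1,194, profit-interest units 58.
Combined weights (30% days + 70% profit-interest units): Halvorsen 0.1008; Delacroix 0.2215; Sato 0.2366; Andrade 0.1390; Ferraro 0.3022.
Unrounded shares: Halvorsen 675,073.23; Delacroix 1,483,686.99; Sato 1,584,553.33; Andrade 931,069.45; Ferraro 2,024,117.00.
After rounding ($50): Halvorsen $675,050; Delacroix $1,483,700; Sato $1,584,550; Andrade $931,050; Ferraro $2,024,100. Sum = $6,698,450.
Difference $6,698,500 − $6,698,450 = +$50 applied to largest allocation (Ferraro): Ferraro becomes $2,024,150.

Halvorsen: $675,050 | Delacroix: $1,483,700 | Sato: $1,584,550 | Andrade: $931,050 | Ferraro: $2,024,150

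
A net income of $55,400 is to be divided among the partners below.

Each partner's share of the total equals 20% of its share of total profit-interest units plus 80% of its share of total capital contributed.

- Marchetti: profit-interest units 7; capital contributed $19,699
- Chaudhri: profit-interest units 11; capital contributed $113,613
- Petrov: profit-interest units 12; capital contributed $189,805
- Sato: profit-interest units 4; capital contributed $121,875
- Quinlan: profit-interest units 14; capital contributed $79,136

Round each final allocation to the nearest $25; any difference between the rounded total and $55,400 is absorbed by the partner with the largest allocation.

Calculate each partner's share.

Marchetti: $3,275; Chaudhri: $12,150; Petrov: $18,825; Sato: $11,225; Quinlan: $9,925

Profit-interest units total 48; capital contributed total 524,128.
Blended shares (20% profit-interest units + 80% capital contributed): Marchetti 0.0592; Chaudhri 0.2192; Petrov 0.3397; Sato 0.2027; Quinlan 0.1791.
Pro-rata amounts: Marchetti 3,281.57; Chaudhri 12,146.22; Petrov 18,819.82; Sato 11,229.02; Quinlan 9,923.37.
Rounded to nearest $25: Marchetti $3,275; Chaudhri $12,150; Petrov $18,825; Sato $11,225; Quinlan $9,925. Sum = $55,400.
Sum already equals the total — no adjustment.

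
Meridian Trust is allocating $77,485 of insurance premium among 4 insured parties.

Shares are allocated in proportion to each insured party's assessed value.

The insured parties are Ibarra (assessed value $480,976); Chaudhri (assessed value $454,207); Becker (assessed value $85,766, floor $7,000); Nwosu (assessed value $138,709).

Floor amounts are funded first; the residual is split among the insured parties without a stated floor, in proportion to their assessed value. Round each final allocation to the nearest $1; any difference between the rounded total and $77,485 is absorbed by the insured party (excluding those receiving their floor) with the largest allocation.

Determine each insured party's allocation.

Ibarra: $31,569; Chaudhri: $29,812; Becker: $7,000; Nwosu: $9,104

Guaranteed amounts: Becker $7,000. Residual $70,485.
Residual split over remaining assessed value 1,073,892: Ibarra 31,568.90 → $31,569; Chaudhri 29,811.92 → $29,812; Nwosu 9,104.18 → $9,104.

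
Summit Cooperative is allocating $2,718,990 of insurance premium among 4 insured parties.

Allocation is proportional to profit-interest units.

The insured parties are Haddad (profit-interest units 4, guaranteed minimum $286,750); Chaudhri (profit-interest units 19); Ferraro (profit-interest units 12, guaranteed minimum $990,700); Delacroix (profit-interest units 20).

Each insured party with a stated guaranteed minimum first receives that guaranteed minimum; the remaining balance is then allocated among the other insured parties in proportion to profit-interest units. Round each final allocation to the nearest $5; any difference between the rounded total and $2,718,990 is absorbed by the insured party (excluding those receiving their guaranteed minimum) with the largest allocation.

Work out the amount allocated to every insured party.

Fund the minimums — Haddad $286,750; Ferraro $990,700. Remaining pool $1,441,540.
Remaining pool split over remaining profit-interest units 39: Chaudhri 702,288.72 → $702,290; Delacroix 739,251.28 → $739,250.

Haddad: $286,750 | Chaudhri: $702,290 | Ferraro: $990,700 | Delacroix: $739,250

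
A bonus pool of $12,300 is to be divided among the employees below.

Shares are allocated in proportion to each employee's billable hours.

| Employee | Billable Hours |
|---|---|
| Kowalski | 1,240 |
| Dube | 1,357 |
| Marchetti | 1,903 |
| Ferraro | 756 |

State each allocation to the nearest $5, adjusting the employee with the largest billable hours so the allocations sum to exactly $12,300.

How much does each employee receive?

Billable hours total: 1,240 + 1,357 + 1,903 + 756 = 5,256.
Pro-rata amounts: Kowalski 2,901.83; Dube 3,175.63; Marchetti 4,453.37; Ferraro 1,769.18.
At nearest $5: Kowalski $2,900; Dube $3,175; Marchetti $4,455; Ferraro $1,770. Sum = $12,300.
Sum already equals the total — no adjustment.

Kowalski: $2,900 · Dube: $3,175 · Marchetti: $4,455 · Ferraro: $1,770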